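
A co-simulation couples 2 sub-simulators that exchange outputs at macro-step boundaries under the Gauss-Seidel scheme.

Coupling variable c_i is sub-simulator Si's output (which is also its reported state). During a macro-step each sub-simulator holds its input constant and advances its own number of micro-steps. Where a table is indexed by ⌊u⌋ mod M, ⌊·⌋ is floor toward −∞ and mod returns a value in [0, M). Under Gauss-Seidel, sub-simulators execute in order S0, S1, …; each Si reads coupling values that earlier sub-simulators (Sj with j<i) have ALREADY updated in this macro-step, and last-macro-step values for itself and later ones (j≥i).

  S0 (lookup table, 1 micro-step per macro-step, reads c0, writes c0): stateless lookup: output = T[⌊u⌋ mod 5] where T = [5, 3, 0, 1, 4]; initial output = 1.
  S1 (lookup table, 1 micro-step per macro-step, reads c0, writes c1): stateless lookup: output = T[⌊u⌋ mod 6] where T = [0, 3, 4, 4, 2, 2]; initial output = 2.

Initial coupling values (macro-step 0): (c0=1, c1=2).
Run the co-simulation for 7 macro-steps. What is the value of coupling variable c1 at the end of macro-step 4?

c1 at macro-step 4 = 3

macro 1: S0 reads c0=1 → after 1×micro: 3; S1 reads c0=3 → after 1×micro: 4 ⇒ (c0=3, c1=4)
macro 2: S0 reads c0=3 → after 1×micro: 1; S1 reads c0=1 → after 1×micro: 3 ⇒ (c0=1, c1=3)
macro 3: S0 reads c0=1 → after 1×micro: 3; S1 reads c0=3 → after 1×micro: 4 ⇒ (c0=3, c1=4)
macro 4: S0 reads c0=3 → after 1×micro: 1; S1 reads c0=1 → after 1×micro: 3 ⇒ (c0=1, c1=3)
macro 5: S0 reads c0=1 → after 1×micro: 3; S1 reads c0=3 → after 1×micro: 4 ⇒ (c0=3, c1=4)
macro 6: S0 reads c0=3 → after 1×micro: 1; S1 reads c0=1 → after 1×micro: 3 ⇒ (c0=1, c1=3)
macro 7: S0 reads c0=1 → after 1×micro: 3; S1 reads c0=3 → after 1×micro: 4 ⇒ (c0=3, c1=4)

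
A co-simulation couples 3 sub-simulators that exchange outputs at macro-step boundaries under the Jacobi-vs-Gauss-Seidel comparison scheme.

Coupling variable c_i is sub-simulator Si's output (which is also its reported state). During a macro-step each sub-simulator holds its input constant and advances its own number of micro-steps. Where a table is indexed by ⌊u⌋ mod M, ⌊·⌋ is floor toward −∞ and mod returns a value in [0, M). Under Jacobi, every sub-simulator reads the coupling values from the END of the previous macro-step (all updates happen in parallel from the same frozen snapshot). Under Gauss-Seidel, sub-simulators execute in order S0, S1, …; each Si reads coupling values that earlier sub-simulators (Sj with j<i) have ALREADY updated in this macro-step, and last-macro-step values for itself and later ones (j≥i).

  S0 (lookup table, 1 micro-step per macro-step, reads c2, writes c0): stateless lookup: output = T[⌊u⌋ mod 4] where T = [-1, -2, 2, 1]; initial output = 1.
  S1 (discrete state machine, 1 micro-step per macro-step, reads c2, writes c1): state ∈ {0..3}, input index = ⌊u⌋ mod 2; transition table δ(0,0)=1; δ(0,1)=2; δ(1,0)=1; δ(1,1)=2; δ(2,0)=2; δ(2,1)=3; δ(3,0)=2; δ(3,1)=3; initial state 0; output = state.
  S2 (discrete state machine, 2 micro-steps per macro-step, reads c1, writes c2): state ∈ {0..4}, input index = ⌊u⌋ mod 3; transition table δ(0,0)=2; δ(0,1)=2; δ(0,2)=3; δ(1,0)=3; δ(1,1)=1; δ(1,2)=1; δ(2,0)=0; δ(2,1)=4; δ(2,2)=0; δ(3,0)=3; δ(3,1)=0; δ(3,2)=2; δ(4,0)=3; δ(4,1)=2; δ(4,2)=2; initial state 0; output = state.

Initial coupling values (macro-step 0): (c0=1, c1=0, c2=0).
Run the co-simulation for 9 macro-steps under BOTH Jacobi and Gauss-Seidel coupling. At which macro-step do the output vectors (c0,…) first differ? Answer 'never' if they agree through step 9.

[Jacobi] macro 1: S0 reads c2=0 → after 1×micro: -1; S1 reads c2=0 → after 1×micro: 1; S2 reads c1=0 → after 2×micro: 0 ⇒ (c0=-1, c1=1, c2=0)
[Jacobi] macro 2: S0 reads c2=0 → after 1×micro: -1; S1 reads c2=0 → after 1×micro: 1; S2 reads c1=1 → after 2×micro: 4 ⇒ (c0=-1, c1=1, c2=4)
[Jacobi] macro 3: S0 reads c2=4 → after 1×micro: -1; S1 reads c2=4 → after 1×micro: 1; S2 reads c1=1 → after 2×micro: 4 ⇒ (c0=-1, c1=1, c2=4)
[Jacobi] macro 4: S0 reads c2=4 → after 1×micro: -1; S1 reads c2=4 → after 1×micro: 1; S2 reads c1=1 → after 2×micro: 4 ⇒ (c0=-1, c1=1, c2=4)
[Jacobi] macro 5: S0 reads c2=4 → after 1×micro: -1; S1 reads c2=4 → after 1×micro: 1; S2 reads c1=1 → after 2×micro: 4 ⇒ (c0=-1, c1=1, c2=4)
[Jacobi] macro 6: S0 reads c2=4 → after 1×micro: -1; S1 reads c2=4 → after 1×micro: 1; S2 reads c1=1 → after 2×micro: 4 ⇒ (c0=-1, c1=1, c2=4)
[Jacobi] macro 7: S0 reads c2=4 → after 1×micro: -1; S1 reads c2=4 → after 1×micro: 1; S2 reads c1=1 → after 2×micro: 4 ⇒ (c0=-1, c1=1, c2=4)
[Jacobi] macro 8: S0 reads c2=4 → after 1×micro: -1; S1 reads c2=4 → after 1×micro: 1; S2 reads c1=1 → after 2×micro: 4 ⇒ (c0=-1, c1=1, c2=4)
[Jacobi] macro 9: S0 reads c2=4 → after 1×micro: -1; S1 reads c2=4 → after 1×micro: 1; S2 reads c1=1 → after 2×micro: 4 ⇒ (c0=-1, c1=1, c2=4)
[Gauss-Seidel] macro 1: S0 reads c2=0 → after 1×micro: -1; S1 reads c2=0 → after 1×micro: 1; S2 reads c1=1 → after 2×micro: 4 ⇒ (c0=-1, c1=1, c2=4)
[Gauss-Seidel] macro 2: S0 reads c2=4 → after 1×micro: -1; S1 reads c2=4 → after 1×micro: 1; S2 reads c1=1 → after 2×micro: 4 ⇒ (c0=-1, c1=1, c2=4)
[Gauss-Seidel] macro 3: S0 reads c2=4 → after 1×micro: -1; S1 reads c2=4 → after 1×micro: 1; S2 reads c1=1 → after 2×micro: 4 ⇒ (c0=-1, c1=1, c2=4)
[Gauss-Seidel] macro 4: S0 reads c2=4 → after 1×micro: -1; S1 reads c2=4 → after 1×micro: 1; S2 reads c1=1 → after 2×micro: 4 ⇒ (c0=-1, c1=1, c2=4)
[Gauss-Seidel] macro 5: S0 reads c2=4 → after 1×micro: -1; S1 reads c2=4 → after 1×micro: 1; S2 reads c1=1 → after 2×micro: 4 ⇒ (c0=-1, c1=1, c2=4)
[Gauss-Seidel] macro 6: S0 reads c2=4 → after 1×micro: -1; S1 reads c2=4 → after 1×micro: 1; S2 reads c1=1 → after 2×micro: 4 ⇒ (c0=-1, c1=1, c2=4)
[Gauss-Seidel] macro 7: S0 reads c2=4 → after 1×micro: -1; S1 reads c2=4 → after 1×micro: 1; S2 reads c1=1 → after 2×micro: 4 ⇒ (c0=-1, c1=1, c2=4)
[Gauss-Seidel] macro 8: S0 reads c2=4 → after 1×micro: -1; S1 reads c2=4 → after 1×micro: 1; S2 reads c1=1 → after 2×micro: 4 ⇒ (c0=-1, c1=1, c2=4)
[Gauss-Seidel] macro 9: S0 reads c2=4 → after 1×micro: -1; S1 reads c2=4 → after 1×micro: 1; S2 reads c1=1 → after 2×micro: 4 ⇒ (c0=-1, c1=1, c2=4)

first divergence at macro-step: 1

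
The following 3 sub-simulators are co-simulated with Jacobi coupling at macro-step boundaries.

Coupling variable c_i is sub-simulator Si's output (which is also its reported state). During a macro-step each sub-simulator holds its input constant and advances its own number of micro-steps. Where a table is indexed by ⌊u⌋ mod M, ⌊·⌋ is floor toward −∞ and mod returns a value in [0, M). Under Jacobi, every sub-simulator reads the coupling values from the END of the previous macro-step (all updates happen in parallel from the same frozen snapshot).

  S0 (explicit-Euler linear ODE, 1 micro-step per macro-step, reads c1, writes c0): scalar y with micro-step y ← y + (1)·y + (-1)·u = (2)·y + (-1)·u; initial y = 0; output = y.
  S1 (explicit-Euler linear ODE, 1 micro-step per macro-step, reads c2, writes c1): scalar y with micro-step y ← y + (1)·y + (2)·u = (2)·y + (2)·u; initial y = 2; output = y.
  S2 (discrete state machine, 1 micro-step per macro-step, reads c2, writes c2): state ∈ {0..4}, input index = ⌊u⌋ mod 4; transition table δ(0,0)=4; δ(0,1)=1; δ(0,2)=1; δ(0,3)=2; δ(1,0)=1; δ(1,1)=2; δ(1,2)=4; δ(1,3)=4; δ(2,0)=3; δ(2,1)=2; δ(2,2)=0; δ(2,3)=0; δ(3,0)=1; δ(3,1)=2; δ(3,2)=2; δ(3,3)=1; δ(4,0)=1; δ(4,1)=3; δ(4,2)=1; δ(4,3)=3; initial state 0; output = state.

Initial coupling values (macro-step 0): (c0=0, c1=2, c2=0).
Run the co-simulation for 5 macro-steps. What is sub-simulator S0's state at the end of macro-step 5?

macro 1: S0 reads c1=2 → after 1×micro: -2; S1 reads c2=0 → after 1×micro: 4; S2 reads c2=0 → after 1×micro: 4 ⇒ (c0=-2, c1=4, c2=4)
macro 2: S0 reads c1=4 → after 1×micro: -8; S1 reads c2=4 → after 1×micro: 16; S2 reads c2=4 → after 1×micro: 1 ⇒ (c0=-8, c1=16, c2=1)
macro 3: S0 reads c1=16 → after 1×micro: -32; S1 reads c2=1 → after 1×micro: 34; S2 reads c2=1 → after 1×micro: 2 ⇒ (c0=-32, c1=34, c2=2)
macro 4: S0 reads c1=34 → after 1×micro: -98; S1 reads c2=2 → after 1×micro: 72; S2 reads c2=2 → after 1×micro: 0 ⇒ (c0=-98, c1=72, c2=0)
macro 5: S0 reads c1=72 → after 1×micro: -268; S1 reads c2=0 → after 1×micro: 144; S2 reads c2=0 → after 1×micro: 4 ⇒ (c0=-268, c1=144, c2=4)

S0 state at macro-step 5 = -268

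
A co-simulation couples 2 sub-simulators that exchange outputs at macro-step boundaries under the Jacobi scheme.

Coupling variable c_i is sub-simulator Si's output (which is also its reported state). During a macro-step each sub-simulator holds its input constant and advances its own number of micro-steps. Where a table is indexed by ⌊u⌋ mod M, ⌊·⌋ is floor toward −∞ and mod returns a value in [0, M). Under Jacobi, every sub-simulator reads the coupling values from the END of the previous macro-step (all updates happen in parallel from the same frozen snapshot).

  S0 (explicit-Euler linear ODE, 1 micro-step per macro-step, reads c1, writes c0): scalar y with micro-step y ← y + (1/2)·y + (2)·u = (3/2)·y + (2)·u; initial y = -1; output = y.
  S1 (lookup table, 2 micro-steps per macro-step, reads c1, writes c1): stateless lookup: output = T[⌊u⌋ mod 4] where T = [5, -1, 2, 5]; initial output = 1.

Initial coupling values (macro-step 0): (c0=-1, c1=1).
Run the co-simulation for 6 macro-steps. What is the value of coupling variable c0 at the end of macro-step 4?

c0 at macro-step 4 = 163/16

macro 1: S0 reads c1=1 → after 1×micro: 1/2; S1 reads c1=1 → after 2×micro: -1 ⇒ (c0=1/2, c1=-1)
macro 2: S0 reads c1=-1 → after 1×micro: -5/4; S1 reads c1=-1 → after 2×micro: 5 ⇒ (c0=-5/4, c1=5)
macro 3: S0 reads c1=5 → after 1×micro: 65/8; S1 reads c1=5 → after 2×micro: -1 ⇒ (c0=65/8, c1=-1)
macro 4: S0 reads c1=-1 → after 1×micro: 163/16; S1 reads c1=-1 → after 2×micro: 5 ⇒ (c0=163/16, c1=5)
macro 5: S0 reads c1=5 → after 1×micro: 809/32; S1 reads c1=5 → after 2×micro: -1 ⇒ (c0=809/32, c1=-1)
macro 6: S0 reads c1=-1 → after 1×micro: 2299/64; S1 reads c1=-1 → after 2×micro: 5 ⇒ (c0=2299/64, c1=5)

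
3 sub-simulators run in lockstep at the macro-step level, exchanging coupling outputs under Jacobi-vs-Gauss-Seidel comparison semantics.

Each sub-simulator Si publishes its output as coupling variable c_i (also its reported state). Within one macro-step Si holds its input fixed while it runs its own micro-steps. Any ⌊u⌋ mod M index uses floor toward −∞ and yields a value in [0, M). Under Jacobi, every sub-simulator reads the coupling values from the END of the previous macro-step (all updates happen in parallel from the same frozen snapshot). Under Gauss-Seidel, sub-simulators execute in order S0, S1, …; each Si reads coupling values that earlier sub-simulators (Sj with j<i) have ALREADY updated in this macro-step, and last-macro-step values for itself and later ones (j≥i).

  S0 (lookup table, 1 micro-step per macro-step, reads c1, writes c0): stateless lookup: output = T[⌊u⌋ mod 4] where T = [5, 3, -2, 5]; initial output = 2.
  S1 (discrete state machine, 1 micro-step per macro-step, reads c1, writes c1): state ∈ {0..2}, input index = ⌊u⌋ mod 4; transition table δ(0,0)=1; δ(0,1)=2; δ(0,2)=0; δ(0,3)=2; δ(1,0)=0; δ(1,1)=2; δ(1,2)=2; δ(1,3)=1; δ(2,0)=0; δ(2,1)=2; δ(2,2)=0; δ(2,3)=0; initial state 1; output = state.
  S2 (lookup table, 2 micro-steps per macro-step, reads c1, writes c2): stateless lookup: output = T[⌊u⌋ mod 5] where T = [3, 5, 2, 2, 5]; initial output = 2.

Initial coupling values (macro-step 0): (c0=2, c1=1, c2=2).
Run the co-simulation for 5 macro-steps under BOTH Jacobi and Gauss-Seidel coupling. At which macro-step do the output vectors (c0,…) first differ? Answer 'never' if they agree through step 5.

first divergence at macro-step: 1

[Jacobi] macro 1: S0 reads c1=1 → after 1×micro: 3; S1 reads c1=1 → after 1×micro: 2; S2 reads c1=1 → after 2×micro: 5 ⇒ (c0=3, c1=2, c2=5)
[Jacobi] macro 2: S0 reads c1=2 → after 1×micro: -2; S1 reads c1=2 → after 1×micro: 0; S2 reads c1=2 → after 2×micro: 2 ⇒ (c0=-2, c1=0, c2=2)
[Jacobi] macro 3: S0 reads c1=0 → after 1×micro: 5; S1 reads c1=0 → after 1×micro: 1; S2 reads c1=0 → after 2×micro: 3 ⇒ (c0=5, c1=1, c2=3)
[Jacobi] macro 4: S0 reads c1=1 → after 1×micro: 3; S1 reads c1=1 → after 1×micro: 2; S2 reads c1=1 → after 2×micro: 5 ⇒ (c0=3, c1=2, c2=5)
[Jacobi] macro 5: S0 reads c1=2 → after 1×micro: -2; S1 reads c1=2 → after 1×micro: 0; S2 reads c1=2 → after 2×micro: 2 ⇒ (c0=-2, c1=0, c2=2)
[Gauss-Seidel] macro 1: S0 reads c1=1 → after 1×micro: 3; S1 reads c1=1 → after 1×micro: 2; S2 reads c1=2 → after 2×micro: 2 ⇒ (c0=3, c1=2, c2=2)
[Gauss-Seidel] macro 2: S0 reads c1=2 → after 1×micro: -2; S1 reads c1=2 → after 1×micro: 0; S2 reads c1=0 → after 2×micro: 3 ⇒ (c0=-2, c1=0, c2=3)
[Gauss-Seidel] macro 3: S0 reads c1=0 → after 1×micro: 5; S1 reads c1=0 → after 1×micro: 1; S2 reads c1=1 → after 2×micro: 5 ⇒ (c0=5, c1=1, c2=5)
[Gauss-Seidel] macro 4: S0 reads c1=1 → after 1×micro: 3; S1 reads c1=1 → after 1×micro: 2; S2 reads c1=2 → after 2×micro: 2 ⇒ (c0=3, c1=2, c2=2)
[Gauss-Seidel] macro 5: S0 reads c1=2 → after 1×micro: -2; S1 reads c1=2 → after 1×micro: 0; S2 reads c1=0 → after 2×micro: 3 ⇒ (c0=-2, c1=0, c2=3)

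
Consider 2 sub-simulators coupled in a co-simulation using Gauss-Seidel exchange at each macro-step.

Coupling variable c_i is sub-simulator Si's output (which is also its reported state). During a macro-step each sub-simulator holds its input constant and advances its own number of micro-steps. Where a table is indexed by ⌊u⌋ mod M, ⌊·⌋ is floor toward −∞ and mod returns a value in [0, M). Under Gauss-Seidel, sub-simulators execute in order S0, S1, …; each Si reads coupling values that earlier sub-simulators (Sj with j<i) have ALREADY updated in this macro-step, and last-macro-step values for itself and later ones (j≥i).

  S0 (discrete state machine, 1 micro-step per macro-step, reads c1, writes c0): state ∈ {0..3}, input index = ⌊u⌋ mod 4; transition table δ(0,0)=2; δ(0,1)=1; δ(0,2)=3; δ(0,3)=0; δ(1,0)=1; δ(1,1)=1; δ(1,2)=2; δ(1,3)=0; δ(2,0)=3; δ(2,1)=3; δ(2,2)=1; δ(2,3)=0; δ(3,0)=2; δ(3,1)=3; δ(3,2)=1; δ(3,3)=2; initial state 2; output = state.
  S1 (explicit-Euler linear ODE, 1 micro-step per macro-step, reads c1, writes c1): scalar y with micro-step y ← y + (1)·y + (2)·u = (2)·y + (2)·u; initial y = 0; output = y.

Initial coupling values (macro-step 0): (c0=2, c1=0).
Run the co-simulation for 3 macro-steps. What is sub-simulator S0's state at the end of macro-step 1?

S0 state at macro-step 1 = 3

macro 1: S0 reads c1=0 → after 1×micro: 3; S1 reads c1=0 → after 1×micro: 0 ⇒ (c0=3, c1=0)
macro 2: S0 reads c1=0 → after 1×micro: 2; S1 reads c1=0 → after 1×micro: 0 ⇒ (c0=2, c1=0)
macro 3: S0 reads c1=0 → after 1×micro: 3; S1 reads c1=0 → after 1×micro: 0 ⇒ (c0=3, c1=0)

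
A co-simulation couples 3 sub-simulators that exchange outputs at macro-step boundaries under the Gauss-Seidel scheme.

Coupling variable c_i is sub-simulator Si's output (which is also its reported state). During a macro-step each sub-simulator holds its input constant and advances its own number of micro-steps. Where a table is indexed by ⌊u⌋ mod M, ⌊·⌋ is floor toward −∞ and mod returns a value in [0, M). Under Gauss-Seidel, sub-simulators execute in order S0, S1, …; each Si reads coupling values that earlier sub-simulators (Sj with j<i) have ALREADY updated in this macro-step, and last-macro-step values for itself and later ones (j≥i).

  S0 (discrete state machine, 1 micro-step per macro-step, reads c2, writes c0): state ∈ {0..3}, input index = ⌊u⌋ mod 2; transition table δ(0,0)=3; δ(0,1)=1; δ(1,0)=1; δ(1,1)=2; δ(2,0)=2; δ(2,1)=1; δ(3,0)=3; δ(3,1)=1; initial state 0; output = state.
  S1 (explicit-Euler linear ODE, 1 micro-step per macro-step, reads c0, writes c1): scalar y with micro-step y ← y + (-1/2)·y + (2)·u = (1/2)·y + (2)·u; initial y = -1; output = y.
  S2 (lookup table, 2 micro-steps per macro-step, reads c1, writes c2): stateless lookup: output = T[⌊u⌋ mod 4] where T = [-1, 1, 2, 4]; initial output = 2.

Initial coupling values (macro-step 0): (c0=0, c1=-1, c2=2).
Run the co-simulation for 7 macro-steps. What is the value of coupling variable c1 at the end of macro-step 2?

c1 at macro-step 2 = 19/4

macro 1: S0 reads c2=2 → after 1×micro: 3; S1 reads c0=3 → after 1×micro: 11/2; S2 reads c1=11/2 → after 2×micro: 1 ⇒ (c0=3, c1=11/2, c2=1)
macro 2: S0 reads c2=1 → after 1×micro: 1; S1 reads c0=1 → after 1×micro: 19/4; S2 reads c1=19/4 → after 2×micro: -1 ⇒ (c0=1, c1=19/4, c2=-1)
macro 3: S0 reads c2=-1 → after 1×micro: 2; S1 reads c0=2 → after 1×micro: 51/8; S2 reads c1=51/8 → after 2×micro: 2 ⇒ (c0=2, c1=51/8, c2=2)
macro 4: S0 reads c2=2 → after 1×micro: 2; S1 reads c0=2 → after 1×micro: 115/16; S2 reads c1=115/16 → after 2×micro: 4 ⇒ (c0=2, c1=115/16, c2=4)
macro 5: S0 reads c2=4 → after 1×micro: 2; S1 reads c0=2 → after 1×micro: 243/32; S2 reads c1=243/32 → after 2×micro: 4 ⇒ (c0=2, c1=243/32, c2=4)
macro 6: S0 reads c2=4 → after 1×micro: 2; S1 reads c0=2 → after 1×micro: 499/64; S2 reads c1=499/64 → after 2×micro: 4 ⇒ (c0=2, c1=499/64, c2=4)
macro 7: S0 reads c2=4 → after 1×micro: 2; S1 reads c0=2 → after 1×micro: 1011/128; S2 reads c1=1011/128 → after 2×micro: 4 ⇒ (c0=2, c1=1011/128, c2=4)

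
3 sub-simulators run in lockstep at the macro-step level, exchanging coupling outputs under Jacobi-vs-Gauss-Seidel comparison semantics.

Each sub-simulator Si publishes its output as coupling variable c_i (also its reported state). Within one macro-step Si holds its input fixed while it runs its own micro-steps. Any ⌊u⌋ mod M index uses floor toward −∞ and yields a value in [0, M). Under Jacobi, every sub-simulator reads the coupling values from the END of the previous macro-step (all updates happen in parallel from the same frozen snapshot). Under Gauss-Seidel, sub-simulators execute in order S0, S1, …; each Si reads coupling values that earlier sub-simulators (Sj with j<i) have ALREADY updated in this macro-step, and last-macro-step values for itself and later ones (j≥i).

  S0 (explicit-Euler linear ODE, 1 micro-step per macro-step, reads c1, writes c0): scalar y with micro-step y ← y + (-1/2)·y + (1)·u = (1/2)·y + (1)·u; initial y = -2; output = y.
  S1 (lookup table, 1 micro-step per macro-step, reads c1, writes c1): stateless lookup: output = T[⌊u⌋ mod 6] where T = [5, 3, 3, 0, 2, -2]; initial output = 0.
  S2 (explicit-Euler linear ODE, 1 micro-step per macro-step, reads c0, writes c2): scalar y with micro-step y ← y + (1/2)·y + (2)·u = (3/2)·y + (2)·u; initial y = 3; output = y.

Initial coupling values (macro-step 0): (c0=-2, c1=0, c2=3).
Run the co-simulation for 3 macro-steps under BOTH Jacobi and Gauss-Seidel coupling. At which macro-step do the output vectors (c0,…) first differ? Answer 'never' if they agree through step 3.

[Jacobi] macro 1: S0 reads c1=0 → after 1×micro: -1; S1 reads c1=0 → after 1×micro: 5; S2 reads c0=-2 → after 1×micro: 1/2 ⇒ (c0=-1, c1=5, c2=1/2)
[Jacobi] macro 2: S0 reads c1=5 → after 1×micro: 9/2; S1 reads c1=5 → after 1×micro: -2; S2 reads c0=-1 → after 1×micro: -5/4 ⇒ (c0=9/2, c1=-2, c2=-5/4)
[Jacobi] macro 3: S0 reads c1=-2 → after 1×micro: 1/4; S1 reads c1=-2 → after 1×micro: 2; S2 reads c0=9/2 → after 1×micro: 57/8 ⇒ (c0=1/4, c1=2, c2=57/8)
[Gauss-Seidel] macro 1: S0 reads c1=0 → after 1×micro: -1; S1 reads c1=0 → after 1×micro: 5; S2 reads c0=-1 → after 1×micro: 5/2 ⇒ (c0=-1, c1=5, c2=5/2)
[Gauss-Seidel] macro 2: S0 reads c1=5 → after 1×micro: 9/2; S1 reads c1=5 → after 1×micro: -2; S2 reads c0=9/2 → after 1×micro: 51/4 ⇒ (c0=9/2, c1=-2, c2=51/4)
[Gauss-Seidel] macro 3: S0 reads c1=-2 → after 1×micro: 1/4; S1 reads c1=-2 → after 1×micro: 2; S2 reads c0=1/4 → after 1×micro: 157/8 ⇒ (c0=1/4, c1=2, c2=157/8)

first divergence at macro-step: 1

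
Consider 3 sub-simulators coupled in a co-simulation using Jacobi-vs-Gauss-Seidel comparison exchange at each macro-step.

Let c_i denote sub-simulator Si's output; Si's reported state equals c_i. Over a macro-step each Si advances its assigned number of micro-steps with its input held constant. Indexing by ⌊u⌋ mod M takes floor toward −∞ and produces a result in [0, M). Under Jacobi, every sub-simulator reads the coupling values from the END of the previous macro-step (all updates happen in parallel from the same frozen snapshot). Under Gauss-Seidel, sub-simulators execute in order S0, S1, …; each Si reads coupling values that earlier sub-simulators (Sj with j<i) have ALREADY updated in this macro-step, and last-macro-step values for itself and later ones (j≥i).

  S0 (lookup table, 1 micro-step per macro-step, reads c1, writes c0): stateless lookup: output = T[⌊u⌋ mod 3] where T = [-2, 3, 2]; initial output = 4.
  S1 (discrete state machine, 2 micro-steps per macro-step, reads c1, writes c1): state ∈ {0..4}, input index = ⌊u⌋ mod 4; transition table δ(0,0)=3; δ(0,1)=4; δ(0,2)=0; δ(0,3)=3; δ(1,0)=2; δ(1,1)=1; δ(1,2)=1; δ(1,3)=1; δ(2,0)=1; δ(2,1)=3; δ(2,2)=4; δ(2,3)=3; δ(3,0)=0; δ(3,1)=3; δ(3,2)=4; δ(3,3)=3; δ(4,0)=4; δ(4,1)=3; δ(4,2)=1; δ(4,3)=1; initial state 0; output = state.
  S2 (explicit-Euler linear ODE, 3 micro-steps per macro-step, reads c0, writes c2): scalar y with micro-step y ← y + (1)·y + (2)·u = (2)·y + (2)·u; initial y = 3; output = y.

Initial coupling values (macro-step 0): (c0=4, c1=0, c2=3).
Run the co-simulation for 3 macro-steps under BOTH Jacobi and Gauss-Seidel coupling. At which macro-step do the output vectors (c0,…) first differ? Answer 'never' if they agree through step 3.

first divergence at macro-step: 1

[Jacobi] macro 1: S0 reads c1=0 → after 1×micro: -2; S1 reads c1=0 → after 2×micro: 0; S2 reads c0=4 → after 3×micro: 80 ⇒ (c0=-2, c1=0, c2=80)
[Jacobi] macro 2: S0 reads c1=0 → after 1×micro: -2; S1 reads c1=0 → after 2×micro: 0; S2 reads c0=-2 → after 3×micro: 612 ⇒ (c0=-2, c1=0, c2=612)
[Jacobi] macro 3: S0 reads c1=0 → after 1×micro: -2; S1 reads c1=0 → after 2×micro: 0; S2 reads c0=-2 → after 3×micro: 4868 ⇒ (c0=-2, c1=0, c2=4868)
[Gauss-Seidel] macro 1: S0 reads c1=0 → after 1×micro: -2; S1 reads c1=0 → after 2×micro: 0; S2 reads c0=-2 → after 3×micro: -4 ⇒ (c0=-2, c1=0, c2=-4)
[Gauss-Seidel] macro 2: S0 reads c1=0 → after 1×micro: -2; S1 reads c1=0 → after 2×micro: 0; S2 reads c0=-2 → after 3×micro: -60 ⇒ (c0=-2, c1=0, c2=-60)
[Gauss-Seidel] macro 3: S0 reads c1=0 → after 1×micro: -2; S1 reads c1=0 → after 2×micro: 0; S2 reads c0=-2 → after 3×micro: -508 ⇒ (c0=-2, c1=0, c2=-508)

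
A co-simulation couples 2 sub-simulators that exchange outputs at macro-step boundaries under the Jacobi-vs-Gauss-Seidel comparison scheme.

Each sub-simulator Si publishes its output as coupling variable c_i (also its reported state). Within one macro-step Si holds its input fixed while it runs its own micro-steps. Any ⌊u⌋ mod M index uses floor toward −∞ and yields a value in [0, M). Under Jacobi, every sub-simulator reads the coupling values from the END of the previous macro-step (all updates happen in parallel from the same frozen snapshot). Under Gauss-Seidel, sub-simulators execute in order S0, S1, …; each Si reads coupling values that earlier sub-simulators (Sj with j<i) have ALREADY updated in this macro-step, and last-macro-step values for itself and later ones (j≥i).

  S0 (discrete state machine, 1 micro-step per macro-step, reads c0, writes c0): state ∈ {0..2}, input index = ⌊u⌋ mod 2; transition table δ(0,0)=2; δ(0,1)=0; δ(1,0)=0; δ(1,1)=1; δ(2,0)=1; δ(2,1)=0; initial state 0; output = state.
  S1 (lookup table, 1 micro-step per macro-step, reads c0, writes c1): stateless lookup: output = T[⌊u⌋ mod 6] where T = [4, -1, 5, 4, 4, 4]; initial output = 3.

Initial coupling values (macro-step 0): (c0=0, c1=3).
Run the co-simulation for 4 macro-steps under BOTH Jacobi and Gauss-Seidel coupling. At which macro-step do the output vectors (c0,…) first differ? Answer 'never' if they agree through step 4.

first divergence at macro-step: 1

[Jacobi] macro 1: S0 reads c0=0 → after 1×micro: 2; S1 reads c0=0 → after 1×micro: 4 ⇒ (c0=2, c1=4)
[Jacobi] macro 2: S0 reads c0=2 → after 1×micro: 1; S1 reads c0=2 → after 1×micro: 5 ⇒ (c0=1, c1=5)
[Jacobi] macro 3: S0 reads c0=1 → after 1×micro: 1; S1 reads c0=1 → after 1×micro: -1 ⇒ (c0=1, c1=-1)
[Jacobi] macro 4: S0 reads c0=1 → after 1×micro: 1; S1 reads c0=1 → after 1×micro: -1 ⇒ (c0=1, c1=-1)
[Gauss-Seidel] macro 1: S0 reads c0=0 → after 1×micro: 2; S1 reads c0=2 → after 1×micro: 5 ⇒ (c0=2, c1=5)
[Gauss-Seidel] macro 2: S0 reads c0=2 → after 1×micro: 1; S1 reads c0=1 → after 1×micro: -1 ⇒ (c0=1, c1=-1)
[Gauss-Seidel] macro 3: S0 reads c0=1 → after 1×micro: 1; S1 reads c0=1 → after 1×micro: -1 ⇒ (c0=1, c1=-1)
[Gauss-Seidel] macro 4: S0 reads c0=1 → after 1×micro: 1; S1 reads c0=1 → after 1×micro: -1 ⇒ (c0=1, c1=-1)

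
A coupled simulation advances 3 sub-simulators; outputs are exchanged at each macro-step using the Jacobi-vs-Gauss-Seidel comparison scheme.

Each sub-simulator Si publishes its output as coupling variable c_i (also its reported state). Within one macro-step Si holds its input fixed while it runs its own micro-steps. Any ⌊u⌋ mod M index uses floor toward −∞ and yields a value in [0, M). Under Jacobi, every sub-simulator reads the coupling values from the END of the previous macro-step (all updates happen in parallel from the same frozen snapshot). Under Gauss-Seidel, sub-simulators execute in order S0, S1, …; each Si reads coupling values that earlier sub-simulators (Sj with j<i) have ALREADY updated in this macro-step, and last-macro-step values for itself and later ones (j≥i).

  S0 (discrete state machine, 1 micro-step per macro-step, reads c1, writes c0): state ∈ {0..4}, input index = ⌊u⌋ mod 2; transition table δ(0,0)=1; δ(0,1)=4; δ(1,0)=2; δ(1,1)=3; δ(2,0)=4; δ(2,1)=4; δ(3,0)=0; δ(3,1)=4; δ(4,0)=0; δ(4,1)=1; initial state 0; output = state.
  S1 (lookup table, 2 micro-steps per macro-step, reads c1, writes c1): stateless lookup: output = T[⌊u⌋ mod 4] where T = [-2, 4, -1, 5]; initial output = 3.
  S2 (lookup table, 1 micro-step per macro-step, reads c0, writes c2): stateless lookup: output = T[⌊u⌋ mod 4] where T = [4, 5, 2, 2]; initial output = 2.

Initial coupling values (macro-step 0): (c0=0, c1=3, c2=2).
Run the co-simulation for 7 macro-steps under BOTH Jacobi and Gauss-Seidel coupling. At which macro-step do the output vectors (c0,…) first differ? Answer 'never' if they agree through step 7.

[Jacobi] macro 1: S0 reads c1=3 → after 1×micro: 4; S1 reads c1=3 → after 2×micro: 5; S2 reads c0=0 → after 1×micro: 4 ⇒ (c0=4, c1=5, c2=4)
[Jacobi] macro 2: S0 reads c1=5 → after 1×micro: 1; S1 reads c1=5 → after 2×micro: 4; S2 reads c0=4 → after 1×micro: 4 ⇒ (c0=1, c1=4, c2=4)
[Jacobi] macro 3: S0 reads c1=4 → after 1×micro: 2; S1 reads c1=4 → after 2×micro: -2; S2 reads c0=1 → after 1×micro: 5 ⇒ (c0=2, c1=-2, c2=5)
[Jacobi] macro 4: S0 reads c1=-2 → after 1×micro: 4; S1 reads c1=-2 → after 2×micro: -1; S2 reads c0=2 → after 1×micro: 2 ⇒ (c0=4, c1=-1, c2=2)
[Jacobi] macro 5: S0 reads c1=-1 → after 1×micro: 1; S1 reads c1=-1 → after 2×micro: 5; S2 reads c0=4 → after 1×micro: 4 ⇒ (c0=1, c1=5, c2=4)
[Jacobi] macro 6: S0 reads c1=5 → after 1×micro: 3; S1 reads c1=5 → after 2×micro: 4; S2 reads c0=1 → after 1×micro: 5 ⇒ (c0=3, c1=4, c2=5)
[Jacobi] macro 7: S0 reads c1=4 → after 1×micro: 0; S1 reads c1=4 → after 2×micro: -2; S2 reads c0=3 → after 1×micro: 2 ⇒ (c0=0, c1=-2, c2=2)
[Gauss-Seidel] macro 1: S0 reads c1=3 → after 1×micro: 4; S1 reads c1=3 → after 2×micro: 5; S2 reads c0=4 → after 1×micro: 4 ⇒ (c0=4, c1=5, c2=4)
[Gauss-Seidel] macro 2: S0 reads c1=5 → after 1×micro: 1; S1 reads c1=5 → after 2×micro: 4; S2 reads c0=1 → after 1×micro: 5 ⇒ (c0=1, c1=4, c2=5)
[Gauss-Seidel] macro 3: S0 reads c1=4 → after 1×micro: 2; S1 reads c1=4 → after 2×micro: -2; S2 reads c0=2 → after 1×micro: 2 ⇒ (c0=2, c1=-2, c2=2)
[Gauss-Seidel] macro 4: S0 reads c1=-2 → after 1×micro: 4; S1 reads c1=-2 → after 2×micro: -1; S2 reads c0=4 → after 1×micro: 4 ⇒ (c0=4, c1=-1, c2=4)
[Gauss-Seidel] macro 5: S0 reads c1=-1 → after 1×micro: 1; S1 reads c1=-1 → after 2×micro: 5; S2 reads c0=1 → after 1×micro: 5 ⇒ (c0=1, c1=5, c2=5)
[Gauss-Seidel] macro 6: S0 reads c1=5 → after 1×micro: 3; S1 reads c1=5 → after 2×micro: 4; S2 reads c0=3 → after 1×micro: 2 ⇒ (c0=3, c1=4, c2=2)
[Gauss-Seidel] macro 7: S0 reads c1=4 → after 1×micro: 0; S1 reads c1=4 → after 2×micro: -2; S2 reads c0=0 → after 1×micro: 4 ⇒ (c0=0, c1=-2, c2=4)

first divergence at macro-step: 2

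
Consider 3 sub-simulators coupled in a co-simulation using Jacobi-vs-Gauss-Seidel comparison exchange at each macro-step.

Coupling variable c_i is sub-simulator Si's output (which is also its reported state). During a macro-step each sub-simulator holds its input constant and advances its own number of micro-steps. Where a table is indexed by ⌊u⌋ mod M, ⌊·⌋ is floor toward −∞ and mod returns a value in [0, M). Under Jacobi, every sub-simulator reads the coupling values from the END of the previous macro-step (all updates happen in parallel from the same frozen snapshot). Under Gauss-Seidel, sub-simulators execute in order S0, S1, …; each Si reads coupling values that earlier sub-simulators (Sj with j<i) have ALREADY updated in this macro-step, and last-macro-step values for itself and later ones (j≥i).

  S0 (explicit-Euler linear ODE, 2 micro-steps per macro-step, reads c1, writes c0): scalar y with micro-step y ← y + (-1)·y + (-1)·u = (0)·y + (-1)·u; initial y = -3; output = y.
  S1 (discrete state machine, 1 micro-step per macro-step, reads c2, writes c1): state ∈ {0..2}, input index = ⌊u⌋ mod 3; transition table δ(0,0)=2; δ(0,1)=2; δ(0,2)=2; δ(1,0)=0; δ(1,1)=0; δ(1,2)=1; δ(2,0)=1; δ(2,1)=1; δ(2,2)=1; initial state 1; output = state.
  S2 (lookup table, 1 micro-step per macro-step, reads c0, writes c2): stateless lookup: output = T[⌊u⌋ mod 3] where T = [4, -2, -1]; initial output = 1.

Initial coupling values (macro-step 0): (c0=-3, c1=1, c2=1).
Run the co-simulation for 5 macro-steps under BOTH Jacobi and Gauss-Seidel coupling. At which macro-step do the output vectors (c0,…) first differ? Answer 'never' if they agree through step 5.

[Jacobi] macro 1: S0 reads c1=1 → after 2×micro: -1; S1 reads c2=1 → after 1×micro: 0; S2 reads c0=-3 → after 1×micro: 4 ⇒ (c0=-1, c1=0, c2=4)
[Jacobi] macro 2: S0 reads c1=0 → after 2×micro: 0; S1 reads c2=4 → after 1×micro: 2; S2 reads c0=-1 → after 1×micro: -1 ⇒ (c0=0, c1=2, c2=-1)
[Jacobi] macro 3: S0 reads c1=2 → after 2×micro: -2; S1 reads c2=-1 → after 1×micro: 1; S2 reads c0=0 → after 1×micro: 4 ⇒ (c0=-2, c1=1, c2=4)
[Jacobi] macro 4: S0 reads c1=1 → after 2×micro: -1; S1 reads c2=4 → after 1×micro: 0; S2 reads c0=-2 → after 1×micro: -2 ⇒ (c0=-1, c1=0, c2=-2)
[Jacobi] macro 5: S0 reads c1=0 → after 2×micro: 0; S1 reads c2=-2 → after 1×micro: 2; S2 reads c0=-1 → after 1×micro: -1 ⇒ (c0=0, c1=2, c2=-1)
[Gauss-Seidel] macro 1: S0 reads c1=1 → after 2×micro: -1; S1 reads c2=1 → after 1×micro: 0; S2 reads c0=-1 → after 1×micro: -1 ⇒ (c0=-1, c1=0, c2=-1)
[Gauss-Seidel] macro 2: S0 reads c1=0 → after 2×micro: 0; S1 reads c2=-1 → after 1×micro: 2; S2 reads c0=0 → after 1×micro: 4 ⇒ (c0=0, c1=2, c2=4)
[Gauss-Seidel] macro 3: S0 reads c1=2 → after 2×micro: -2; S1 reads c2=4 → after 1×micro: 1; S2 reads c0=-2 → after 1×micro: -2 ⇒ (c0=-2, c1=1, c2=-2)
[Gauss-Seidel] macro 4: S0 reads c1=1 → after 2×micro: -1; S1 reads c2=-2 → after 1×micro: 0; S2 reads c0=-1 → after 1×micro: -1 ⇒ (c0=-1, c1=0, c2=-1)
[Gauss-Seidel] macro 5: S0 reads c1=0 → after 2×micro: 0; S1 reads c2=-1 → after 1×micro: 2; S2 reads c0=0 → after 1×micro: 4 ⇒ (c0=0, c1=2, c2=4)

first divergence at macro-step: 1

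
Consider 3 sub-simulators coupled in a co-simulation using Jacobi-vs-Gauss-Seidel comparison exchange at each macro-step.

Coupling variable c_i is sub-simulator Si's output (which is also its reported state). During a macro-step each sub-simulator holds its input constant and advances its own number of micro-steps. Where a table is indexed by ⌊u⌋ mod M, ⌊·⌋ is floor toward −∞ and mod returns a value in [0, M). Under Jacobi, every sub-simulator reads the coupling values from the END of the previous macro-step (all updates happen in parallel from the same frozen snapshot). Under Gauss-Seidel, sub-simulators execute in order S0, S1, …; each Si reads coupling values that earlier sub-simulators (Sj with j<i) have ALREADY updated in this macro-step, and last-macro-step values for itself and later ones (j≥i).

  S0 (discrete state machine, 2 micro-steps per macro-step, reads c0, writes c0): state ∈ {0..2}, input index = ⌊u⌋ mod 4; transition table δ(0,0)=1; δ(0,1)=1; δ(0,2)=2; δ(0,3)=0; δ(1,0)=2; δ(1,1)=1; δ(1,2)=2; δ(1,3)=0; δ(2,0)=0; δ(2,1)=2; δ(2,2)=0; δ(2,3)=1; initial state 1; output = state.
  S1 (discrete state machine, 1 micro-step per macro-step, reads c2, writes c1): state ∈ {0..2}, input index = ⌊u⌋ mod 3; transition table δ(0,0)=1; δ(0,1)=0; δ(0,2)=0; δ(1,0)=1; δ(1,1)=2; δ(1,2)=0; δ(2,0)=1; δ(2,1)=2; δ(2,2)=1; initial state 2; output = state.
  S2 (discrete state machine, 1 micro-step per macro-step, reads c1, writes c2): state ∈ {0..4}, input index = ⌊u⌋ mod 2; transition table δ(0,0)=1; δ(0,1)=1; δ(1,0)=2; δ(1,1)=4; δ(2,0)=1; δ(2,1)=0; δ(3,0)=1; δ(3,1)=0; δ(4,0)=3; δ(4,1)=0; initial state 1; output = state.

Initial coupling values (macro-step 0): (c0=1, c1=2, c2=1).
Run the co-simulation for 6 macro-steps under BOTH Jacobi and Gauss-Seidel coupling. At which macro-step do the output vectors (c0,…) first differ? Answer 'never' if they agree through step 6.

first divergence at macro-step: 2

[Jacobi] macro 1: S0 reads c0=1 → after 2×micro: 1; S1 reads c2=1 → after 1×micro: 2; S2 reads c1=2 → after 1×micro: 2 ⇒ (c0=1, c1=2, c2=2)
[Jacobi] macro 2: S0 reads c0=1 → after 2×micro: 1; S1 reads c2=2 → after 1×micro: 1; S2 reads c1=2 → after 1×micro: 1 ⇒ (c0=1, c1=1, c2=1)
[Jacobi] macro 3: S0 reads c0=1 → after 2×micro: 1; S1 reads c2=1 → after 1×micro: 2; S2 reads c1=1 → after 1×micro: 4 ⇒ (c0=1, c1=2, c2=4)
[Jacobi] macro 4: S0 reads c0=1 → after 2×micro: 1; S1 reads c2=4 → after 1×micro: 2; S2 reads c1=2 → after 1×micro: 3 ⇒ (c0=1, c1=2, c2=3)
[Jacobi] macro 5: S0 reads c0=1 → after 2×micro: 1; S1 reads c2=3 → after 1×micro: 1; S2 reads c1=2 → after 1×micro: 1 ⇒ (c0=1, c1=1, c2=1)
[Jacobi] macro 6: S0 reads c0=1 → after 2×micro: 1; S1 reads c2=1 → after 1×micro: 2; S2 reads c1=1 → after 1×micro: 4 ⇒ (c0=1, c1=2, c2=4)
[Gauss-Seidel] macro 1: S0 reads c0=1 → after 2×micro: 1; S1 reads c2=1 → after 1×micro: 2; S2 reads c1=2 → after 1×micro: 2 ⇒ (c0=1, c1=2, c2=2)
[Gauss-Seidel] macro 2: S0 reads c0=1 → after 2×micro: 1; S1 reads c2=2 → after 1×micro: 1; S2 reads c1=1 → after 1×micro: 0 ⇒ (c0=1, c1=1, c2=0)
[Gauss-Seidel] macro 3: S0 reads c0=1 → after 2×micro: 1; S1 reads c2=0 → after 1×micro: 1; S2 reads c1=1 → after 1×micro: 1 ⇒ (c0=1, c1=1, c2=1)
[Gauss-Seidel] macro 4: S0 reads c0=1 → after 2×micro: 1; S1 reads c2=1 → after 1×micro: 2; S2 reads c1=2 → after 1×micro: 2 ⇒ (c0=1, c1=2, c2=2)
[Gauss-Seidel] macro 5: S0 reads c0=1 → after 2×micro: 1; S1 reads c2=2 → after 1×micro: 1; S2 reads c1=1 → after 1×micro: 0 ⇒ (c0=1, c1=1, c2=0)
[Gauss-Seidel] macro 6: S0 reads c0=1 → after 2×micro: 1; S1 reads c2=0 → after 1×micro: 1; S2 reads c1=1 → after 1×micro: 1 ⇒ (c0=1, c1=1, c2=1)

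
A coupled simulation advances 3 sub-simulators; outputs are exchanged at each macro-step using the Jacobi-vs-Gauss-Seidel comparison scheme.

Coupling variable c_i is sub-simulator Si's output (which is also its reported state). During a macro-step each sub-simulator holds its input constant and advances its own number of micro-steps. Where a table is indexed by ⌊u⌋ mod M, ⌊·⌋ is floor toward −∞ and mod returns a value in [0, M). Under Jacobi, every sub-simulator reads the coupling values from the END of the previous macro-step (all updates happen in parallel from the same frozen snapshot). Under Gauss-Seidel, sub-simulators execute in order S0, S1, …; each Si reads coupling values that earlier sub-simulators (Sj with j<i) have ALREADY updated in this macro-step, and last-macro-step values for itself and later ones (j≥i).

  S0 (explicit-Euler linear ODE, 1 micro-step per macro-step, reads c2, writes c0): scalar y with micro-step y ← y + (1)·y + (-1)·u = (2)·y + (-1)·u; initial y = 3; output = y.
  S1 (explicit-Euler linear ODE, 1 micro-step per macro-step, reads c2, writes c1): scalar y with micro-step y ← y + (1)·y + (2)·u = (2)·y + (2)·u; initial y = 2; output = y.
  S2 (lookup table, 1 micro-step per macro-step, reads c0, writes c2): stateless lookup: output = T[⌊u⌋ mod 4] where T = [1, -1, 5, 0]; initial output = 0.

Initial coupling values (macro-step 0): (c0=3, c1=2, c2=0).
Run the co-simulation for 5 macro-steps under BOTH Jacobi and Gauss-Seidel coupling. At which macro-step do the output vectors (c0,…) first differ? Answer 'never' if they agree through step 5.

[Jacobi] macro 1: S0 reads c2=0 → after 1×micro: 6; S1 reads c2=0 → after 1×micro: 4; S2 reads c0=3 → after 1×micro: 0 ⇒ (c0=6, c1=4, c2=0)
[Jacobi] macro 2: S0 reads c2=0 → after 1×micro: 12; S1 reads c2=0 → after 1×micro: 8; S2 reads c0=6 → after 1×micro: 5 ⇒ (c0=12, c1=8, c2=5)
[Jacobi] macro 3: S0 reads c2=5 → after 1×micro: 19; S1 reads c2=5 → after 1×micro: 26; S2 reads c0=12 → after 1×micro: 1 ⇒ (c0=19, c1=26, c2=1)
[Jacobi] macro 4: S0 reads c2=1 → after 1×micro: 37; S1 reads c2=1 → after 1×micro: 54; S2 reads c0=19 → after 1×micro: 0 ⇒ (c0=37, c1=54, c2=0)
[Jacobi] macro 5: S0 reads c2=0 → after 1×micro: 74; S1 reads c2=0 → after 1×micro: 108; S2 reads c0=37 → after 1×micro: -1 ⇒ (c0=74, c1=108, c2=-1)
[Gauss-Seidel] macro 1: S0 reads c2=0 → after 1×micro: 6; S1 reads c2=0 → after 1×micro: 4; S2 reads c0=6 → after 1×micro: 5 ⇒ (c0=6, c1=4, c2=5)
[Gauss-Seidel] macro 2: S0 reads c2=5 → after 1×micro: 7; S1 reads c2=5 → after 1×micro: 18; S2 reads c0=7 → after 1×micro: 0 ⇒ (c0=7, c1=18, c2=0)
[Gauss-Seidel] macro 3: S0 reads c2=0 → after 1×micro: 14; S1 reads c2=0 → after 1×micro: 36; S2 reads c0=14 → after 1×micro: 5 ⇒ (c0=14, c1=36, c2=5)
[Gauss-Seidel] macro 4: S0 reads c2=5 → after 1×micro: 23; S1 reads c2=5 → after 1×micro: 82; S2 reads c0=23 → after 1×micro: 0 ⇒ (c0=23, c1=82, c2=0)
[Gauss-Seidel] macro 5: S0 reads c2=0 → after 1×micro: 46; S1 reads c2=0 → after 1×micro: 164; S2 reads c0=46 → after 1×micro: 5 ⇒ (c0=46, c1=164, c2=5)

first divergence at macro-step: 1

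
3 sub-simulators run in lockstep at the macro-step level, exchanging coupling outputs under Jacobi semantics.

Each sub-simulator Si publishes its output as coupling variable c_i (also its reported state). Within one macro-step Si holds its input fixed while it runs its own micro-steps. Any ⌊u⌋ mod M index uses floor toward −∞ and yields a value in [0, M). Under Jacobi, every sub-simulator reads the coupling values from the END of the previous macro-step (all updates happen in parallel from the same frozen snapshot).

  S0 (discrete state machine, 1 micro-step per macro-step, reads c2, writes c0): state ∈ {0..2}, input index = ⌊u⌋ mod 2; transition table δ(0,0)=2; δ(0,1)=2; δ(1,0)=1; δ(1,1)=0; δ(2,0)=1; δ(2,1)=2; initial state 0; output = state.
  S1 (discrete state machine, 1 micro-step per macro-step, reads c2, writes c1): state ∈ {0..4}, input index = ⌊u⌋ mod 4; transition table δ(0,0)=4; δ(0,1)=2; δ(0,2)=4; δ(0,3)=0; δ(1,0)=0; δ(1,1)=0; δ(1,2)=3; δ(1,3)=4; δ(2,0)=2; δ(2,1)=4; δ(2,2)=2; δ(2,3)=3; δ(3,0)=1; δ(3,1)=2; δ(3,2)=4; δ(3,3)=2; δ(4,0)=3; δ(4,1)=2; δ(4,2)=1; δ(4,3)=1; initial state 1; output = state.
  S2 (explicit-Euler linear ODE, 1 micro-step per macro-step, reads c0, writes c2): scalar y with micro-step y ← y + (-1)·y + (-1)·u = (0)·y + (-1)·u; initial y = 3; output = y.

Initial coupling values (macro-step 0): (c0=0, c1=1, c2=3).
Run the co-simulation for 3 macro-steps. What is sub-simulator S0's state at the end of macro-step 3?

macro 1: S0 reads c2=3 → after 1×micro: 2; S1 reads c2=3 → after 1×micro: 4; S2 reads c0=0 → after 1×micro: 0 ⇒ (c0=2, c1=4, c2=0)
macro 2: S0 reads c2=0 → after 1×micro: 1; S1 reads c2=0 → after 1×micro: 3; S2 reads c0=2 → after 1×micro: -2 ⇒ (c0=1, c1=3, c2=-2)
macro 3: S0 reads c2=-2 → after 1×micro: 1; S1 reads c2=-2 → after 1×micro: 4; S2 reads c0=1 → after 1×micro: -1 ⇒ (c0=1, c1=4, c2=-1)

S0 state at macro-step 3 = 1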